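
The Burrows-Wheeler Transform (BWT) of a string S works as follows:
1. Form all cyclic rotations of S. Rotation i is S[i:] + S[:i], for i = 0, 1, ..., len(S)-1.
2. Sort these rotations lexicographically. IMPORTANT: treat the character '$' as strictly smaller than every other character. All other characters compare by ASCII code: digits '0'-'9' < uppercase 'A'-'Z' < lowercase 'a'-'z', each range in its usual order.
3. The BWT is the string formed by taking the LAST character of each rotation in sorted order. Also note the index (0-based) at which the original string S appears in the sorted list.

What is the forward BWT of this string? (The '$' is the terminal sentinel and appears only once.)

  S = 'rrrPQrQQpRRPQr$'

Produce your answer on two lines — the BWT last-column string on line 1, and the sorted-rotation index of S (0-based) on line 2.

All 15 rotations (rotation i = S[i:]+S[:i]):
  rot[0] = rrrPQrQQpRRPQr$
  rot[1] = rrPQrQQpRRPQr$r
  rot[2] = rPQrQQpRRPQr$rr
  rot[3] = PQrQQpRRPQr$rrr
  rot[4] = QrQQpRRPQr$rrrP
  rot[5] = rQQpRRPQr$rrrPQ
  rot[6] = QQpRRPQr$rrrPQr
  rot[7] = QpRRPQr$rrrPQrQ
  rot[8] = pRRPQr$rrrPQrQQ
  rot[9] = RRPQr$rrrPQrQQp
  rot[10] = RPQr$rrrPQrQQpR
  rot[11] = PQr$rrrPQrQQpRR
  rot[12] = Qr$rrrPQrQQpRRP
  rot[13] = r$rrrPQrQQpRRPQ
  rot[14] = $rrrPQrQQpRRPQr
Sorted (with $ < everything):
  sorted[0] = $rrrPQrQQpRRPQr  (last char: 'r')
  sorted[1] = PQr$rrrPQrQQpRR  (last char: 'R')
  sorted[2] = PQrQQpRRPQr$rrr  (last char: 'r')
  sorted[3] = QQpRRPQr$rrrPQr  (last char: 'r')
  sorted[4] = QpRRPQr$rrrPQrQ  (last char: 'Q')
  sorted[5] = Qr$rrrPQrQQpRRP  (last char: 'P')
  sorted[6] = QrQQpRRPQr$rrrP  (last char: 'P')
  sorted[7] = RPQr$rrrPQrQQpR  (last char: 'R')
  sorted[8] = RRPQr$rrrPQrQQp  (last char: 'p')
  sorted[9] = pRRPQr$rrrPQrQQ  (last char: 'Q')
  sorted[10] = r$rrrPQrQQpRRPQ  (last char: 'Q')
  sorted[11] = rPQrQQpRRPQr$rr  (last char: 'r')
  sorted[12] = rQQpRRPQr$rrrPQ  (last char: 'Q')
  sorted[13] = rrPQrQQpRRPQr$r  (last char: 'r')
  sorted[14] = rrrPQrQQpRRPQr$  (last char: '$')
Last column: rRrrQPPRpQQrQr$
Original string S is at sorted index 14

Answer: rRrrQPPRpQQrQr$
14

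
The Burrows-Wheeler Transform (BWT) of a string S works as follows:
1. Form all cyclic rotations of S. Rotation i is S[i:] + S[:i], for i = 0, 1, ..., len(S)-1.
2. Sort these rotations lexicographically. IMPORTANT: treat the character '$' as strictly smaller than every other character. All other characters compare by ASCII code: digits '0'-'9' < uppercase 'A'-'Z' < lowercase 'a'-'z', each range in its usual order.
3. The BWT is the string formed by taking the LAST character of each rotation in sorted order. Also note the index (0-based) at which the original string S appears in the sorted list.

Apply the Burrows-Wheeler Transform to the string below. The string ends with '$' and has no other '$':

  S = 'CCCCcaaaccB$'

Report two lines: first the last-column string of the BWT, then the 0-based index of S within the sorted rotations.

All 12 rotations (rotation i = S[i:]+S[:i]):
  rot[0] = CCCCcaaaccB$
  rot[1] = CCCcaaaccB$C
  rot[2] = CCcaaaccB$CC
  rot[3] = CcaaaccB$CCC
  rot[4] = caaaccB$CCCC
  rot[5] = aaaccB$CCCCc
  rot[6] = aaccB$CCCCca
  rot[7] = accB$CCCCcaa
  rot[8] = ccB$CCCCcaaa
  rot[9] = cB$CCCCcaaac
  rot[10] = B$CCCCcaaacc
  rot[11] = $CCCCcaaaccB
Sorted (with $ < everything):
  sorted[0] = $CCCCcaaaccB  (last char: 'B')
  sorted[1] = B$CCCCcaaacc  (last char: 'c')
  sorted[2] = CCCCcaaaccB$  (last char: '$')
  sorted[3] = CCCcaaaccB$C  (last char: 'C')
  sorted[4] = CCcaaaccB$CC  (last char: 'C')
  sorted[5] = CcaaaccB$CCC  (last char: 'C')
  sorted[6] = aaaccB$CCCCc  (last char: 'c')
  sorted[7] = aaccB$CCCCca  (last char: 'a')
  sorted[8] = accB$CCCCcaa  (last char: 'a')
  sorted[9] = cB$CCCCcaaac  (last char: 'c')
  sorted[10] = caaaccB$CCCC  (last char: 'C')
  sorted[11] = ccB$CCCCcaaa  (last char: 'a')
Last column: Bc$CCCcaacCa
Original string S is at sorted index 2

Answer: Bc$CCCcaacCa
2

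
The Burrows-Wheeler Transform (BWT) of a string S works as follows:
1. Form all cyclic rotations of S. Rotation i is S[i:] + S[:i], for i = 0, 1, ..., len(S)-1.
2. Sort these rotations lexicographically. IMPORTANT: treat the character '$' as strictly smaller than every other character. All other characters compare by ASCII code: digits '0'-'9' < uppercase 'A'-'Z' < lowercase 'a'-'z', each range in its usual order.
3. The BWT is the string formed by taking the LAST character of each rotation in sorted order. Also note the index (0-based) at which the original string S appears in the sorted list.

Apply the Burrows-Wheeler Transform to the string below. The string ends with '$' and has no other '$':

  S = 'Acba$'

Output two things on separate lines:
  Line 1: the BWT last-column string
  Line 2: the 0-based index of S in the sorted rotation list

All 5 rotations (rotation i = S[i:]+S[:i]):
  rot[0] = Acba$
  rot[1] = cba$A
  rot[2] = ba$Ac
  rot[3] = a$Acb
  rot[4] = $Acba
Sorted (with $ < everything):
  sorted[0] = $Acba  (last char: 'a')
  sorted[1] = Acba$  (last char: '$')
  sorted[2] = a$Acb  (last char: 'b')
  sorted[3] = ba$Ac  (last char: 'c')
  sorted[4] = cba$A  (last char: 'A')
Last column: a$bcA
Original string S is at sorted index 1

Answer: a$bcA
1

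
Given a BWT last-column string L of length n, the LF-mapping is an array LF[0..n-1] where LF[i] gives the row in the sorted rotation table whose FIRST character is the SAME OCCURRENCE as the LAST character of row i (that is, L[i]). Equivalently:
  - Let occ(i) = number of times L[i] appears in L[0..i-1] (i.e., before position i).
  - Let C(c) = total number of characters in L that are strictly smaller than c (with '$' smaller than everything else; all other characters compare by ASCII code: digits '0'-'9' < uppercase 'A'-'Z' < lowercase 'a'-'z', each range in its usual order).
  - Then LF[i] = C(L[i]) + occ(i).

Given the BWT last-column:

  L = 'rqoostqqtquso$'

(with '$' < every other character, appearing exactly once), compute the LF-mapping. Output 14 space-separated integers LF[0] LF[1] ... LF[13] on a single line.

Char counts: '$':1, 'o':3, 'q':4, 'r':1, 's':2, 't':2, 'u':1
C (first-col start): C('$')=0, C('o')=1, C('q')=4, C('r')=8, C('s')=9, C('t')=11, C('u')=13
L[0]='r': occ=0, LF[0]=C('r')+0=8+0=8
L[1]='q': occ=0, LF[1]=C('q')+0=4+0=4
L[2]='o': occ=0, LF[2]=C('o')+0=1+0=1
L[3]='o': occ=1, LF[3]=C('o')+1=1+1=2
L[4]='s': occ=0, LF[4]=C('s')+0=9+0=9
L[5]='t': occ=0, LF[5]=C('t')+0=11+0=11
L[6]='q': occ=1, LF[6]=C('q')+1=4+1=5
L[7]='q': occ=2, LF[7]=C('q')+2=4+2=6
L[8]='t': occ=1, LF[8]=C('t')+1=11+1=12
L[9]='q': occ=3, LF[9]=C('q')+3=4+3=7
L[10]='u': occ=0, LF[10]=C('u')+0=13+0=13
L[11]='s': occ=1, LF[11]=C('s')+1=9+1=10
L[12]='o': occ=2, LF[12]=C('o')+2=1+2=3
L[13]='$': occ=0, LF[13]=C('$')+0=0+0=0

Answer: 8 4 1 2 9 11 5 6 12 7 13 10 3 0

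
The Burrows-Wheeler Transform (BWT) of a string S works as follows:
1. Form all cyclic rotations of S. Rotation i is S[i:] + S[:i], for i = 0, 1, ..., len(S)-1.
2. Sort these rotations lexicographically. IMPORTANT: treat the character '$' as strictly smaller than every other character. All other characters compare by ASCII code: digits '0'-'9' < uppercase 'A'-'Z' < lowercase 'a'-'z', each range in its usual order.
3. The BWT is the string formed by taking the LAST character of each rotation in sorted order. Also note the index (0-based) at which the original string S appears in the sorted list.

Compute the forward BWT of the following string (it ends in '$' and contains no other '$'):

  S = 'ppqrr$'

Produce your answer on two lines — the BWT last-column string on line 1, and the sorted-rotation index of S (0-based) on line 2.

Answer: r$pprq
1

Derivation:
All 6 rotations (rotation i = S[i:]+S[:i]):
  rot[0] = ppqrr$
  rot[1] = pqrr$p
  rot[2] = qrr$pp
  rot[3] = rr$ppq
  rot[4] = r$ppqr
  rot[5] = $ppqrr
Sorted (with $ < everything):
  sorted[0] = $ppqrr  (last char: 'r')
  sorted[1] = ppqrr$  (last char: '$')
  sorted[2] = pqrr$p  (last char: 'p')
  sorted[3] = qrr$pp  (last char: 'p')
  sorted[4] = r$ppqr  (last char: 'r')
  sorted[5] = rr$ppq  (last char: 'q')
Last column: r$pprq
Original string S is at sorted index 1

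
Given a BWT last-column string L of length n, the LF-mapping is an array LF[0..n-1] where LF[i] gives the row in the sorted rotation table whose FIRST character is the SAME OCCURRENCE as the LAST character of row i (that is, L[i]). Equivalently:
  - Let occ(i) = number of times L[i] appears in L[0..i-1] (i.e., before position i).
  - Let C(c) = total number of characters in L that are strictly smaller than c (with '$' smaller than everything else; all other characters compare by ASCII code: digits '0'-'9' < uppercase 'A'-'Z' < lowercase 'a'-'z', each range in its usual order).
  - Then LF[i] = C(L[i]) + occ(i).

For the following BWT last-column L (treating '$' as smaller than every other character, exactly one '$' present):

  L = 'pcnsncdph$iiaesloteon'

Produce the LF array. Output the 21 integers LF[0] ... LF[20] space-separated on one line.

Answer: 16 2 11 18 12 3 4 17 7 0 8 9 1 5 19 10 14 20 6 15 13

Derivation:
Char counts: '$':1, 'a':1, 'c':2, 'd':1, 'e':2, 'h':1, 'i':2, 'l':1, 'n':3, 'o':2, 'p':2, 's':2, 't':1
C (first-col start): C('$')=0, C('a')=1, C('c')=2, C('d')=4, C('e')=5, C('h')=7, C('i')=8, C('l')=10, C('n')=11, C('o')=14, C('p')=16, C('s')=18, C('t')=20
L[0]='p': occ=0, LF[0]=C('p')+0=16+0=16
L[1]='c': occ=0, LF[1]=C('c')+0=2+0=2
L[2]='n': occ=0, LF[2]=C('n')+0=11+0=11
L[3]='s': occ=0, LF[3]=C('s')+0=18+0=18
L[4]='n': occ=1, LF[4]=C('n')+1=11+1=12
L[5]='c': occ=1, LF[5]=C('c')+1=2+1=3
L[6]='d': occ=0, LF[6]=C('d')+0=4+0=4
L[7]='p': occ=1, LF[7]=C('p')+1=16+1=17
L[8]='h': occ=0, LF[8]=C('h')+0=7+0=7
L[9]='$': occ=0, LF[9]=C('$')+0=0+0=0
L[10]='i': occ=0, LF[10]=C('i')+0=8+0=8
L[11]='i': occ=1, LF[11]=C('i')+1=8+1=9
L[12]='a': occ=0, LF[12]=C('a')+0=1+0=1
L[13]='e': occ=0, LF[13]=C('e')+0=5+0=5
L[14]='s': occ=1, LF[14]=C('s')+1=18+1=19
L[15]='l': occ=0, LF[15]=C('l')+0=10+0=10
L[16]='o': occ=0, LF[16]=C('o')+0=14+0=14
L[17]='t': occ=0, LF[17]=C('t')+0=20+0=20
L[18]='e': occ=1, LF[18]=C('e')+1=5+1=6
L[19]='o': occ=1, LF[19]=C('o')+1=14+1=15
L[20]='n': occ=2, LF[20]=C('n')+2=11+2=13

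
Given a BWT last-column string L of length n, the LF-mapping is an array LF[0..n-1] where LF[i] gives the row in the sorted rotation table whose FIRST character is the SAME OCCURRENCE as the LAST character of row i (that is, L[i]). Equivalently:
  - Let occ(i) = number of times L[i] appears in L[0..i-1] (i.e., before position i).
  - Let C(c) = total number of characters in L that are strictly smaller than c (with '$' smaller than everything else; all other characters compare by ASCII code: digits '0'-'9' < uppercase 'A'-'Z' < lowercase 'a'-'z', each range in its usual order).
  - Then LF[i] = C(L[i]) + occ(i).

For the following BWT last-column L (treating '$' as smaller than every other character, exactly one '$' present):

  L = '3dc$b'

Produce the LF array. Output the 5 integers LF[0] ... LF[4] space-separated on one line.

Char counts: '$':1, '3':1, 'b':1, 'c':1, 'd':1
C (first-col start): C('$')=0, C('3')=1, C('b')=2, C('c')=3, C('d')=4
L[0]='3': occ=0, LF[0]=C('3')+0=1+0=1
L[1]='d': occ=0, LF[1]=C('d')+0=4+0=4
L[2]='c': occ=0, LF[2]=C('c')+0=3+0=3
L[3]='$': occ=0, LF[3]=C('$')+0=0+0=0
L[4]='b': occ=0, LF[4]=C('b')+0=2+0=2

Answer: 1 4 3 0 2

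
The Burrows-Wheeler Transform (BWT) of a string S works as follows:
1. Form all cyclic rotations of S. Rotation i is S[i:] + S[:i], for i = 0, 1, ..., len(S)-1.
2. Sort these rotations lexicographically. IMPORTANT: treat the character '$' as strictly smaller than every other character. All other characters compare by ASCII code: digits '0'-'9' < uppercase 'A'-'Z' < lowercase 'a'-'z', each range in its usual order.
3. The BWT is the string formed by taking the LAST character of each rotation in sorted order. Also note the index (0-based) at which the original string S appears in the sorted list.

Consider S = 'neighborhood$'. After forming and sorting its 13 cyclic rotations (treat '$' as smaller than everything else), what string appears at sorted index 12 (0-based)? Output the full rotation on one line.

Answer: rhood$neighbo

Derivation:
All 13 rotations (rotation i = S[i:]+S[:i]):
  rot[0] = neighborhood$
  rot[1] = eighborhood$n
  rot[2] = ighborhood$ne
  rot[3] = ghborhood$nei
  rot[4] = hborhood$neig
  rot[5] = borhood$neigh
  rot[6] = orhood$neighb
  rot[7] = rhood$neighbo
  rot[8] = hood$neighbor
  rot[9] = ood$neighborh
  rot[10] = od$neighborho
  rot[11] = d$neighborhoo
  rot[12] = $neighborhood
Sorted (with $ < everything):
  sorted[0] = $neighborhood
  sorted[1] = borhood$neigh
  sorted[2] = d$neighborhoo
  sorted[3] = eighborhood$n
  sorted[4] = ghborhood$nei
  sorted[5] = hborhood$neig
  sorted[6] = hood$neighbor
  sorted[7] = ighborhood$ne
  sorted[8] = neighborhood$
  sorted[9] = od$neighborho
  sorted[10] = ood$neighborh
  sorted[11] = orhood$neighb
  sorted[12] = rhood$neighbo
sorted[12] = rhood$neighbo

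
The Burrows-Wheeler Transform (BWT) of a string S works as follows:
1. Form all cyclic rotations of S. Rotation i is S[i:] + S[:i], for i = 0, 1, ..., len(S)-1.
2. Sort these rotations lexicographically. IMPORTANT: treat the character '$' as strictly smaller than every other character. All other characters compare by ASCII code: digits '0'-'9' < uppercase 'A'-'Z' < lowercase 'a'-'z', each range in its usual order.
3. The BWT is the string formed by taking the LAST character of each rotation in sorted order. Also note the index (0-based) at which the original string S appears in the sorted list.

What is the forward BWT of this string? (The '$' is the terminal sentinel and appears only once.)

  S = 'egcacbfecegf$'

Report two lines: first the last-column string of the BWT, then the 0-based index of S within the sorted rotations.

Answer: fccgaef$cgbee
7

Derivation:
All 13 rotations (rotation i = S[i:]+S[:i]):
  rot[0] = egcacbfecegf$
  rot[1] = gcacbfecegf$e
  rot[2] = cacbfecegf$eg
  rot[3] = acbfecegf$egc
  rot[4] = cbfecegf$egca
  rot[5] = bfecegf$egcac
  rot[6] = fecegf$egcacb
  rot[7] = ecegf$egcacbf
  rot[8] = cegf$egcacbfe
  rot[9] = egf$egcacbfec
  rot[10] = gf$egcacbfece
  rot[11] = f$egcacbfeceg
  rot[12] = $egcacbfecegf
Sorted (with $ < everything):
  sorted[0] = $egcacbfecegf  (last char: 'f')
  sorted[1] = acbfecegf$egc  (last char: 'c')
  sorted[2] = bfecegf$egcac  (last char: 'c')
  sorted[3] = cacbfecegf$eg  (last char: 'g')
  sorted[4] = cbfecegf$egca  (last char: 'a')
  sorted[5] = cegf$egcacbfe  (last char: 'e')
  sorted[6] = ecegf$egcacbf  (last char: 'f')
  sorted[7] = egcacbfecegf$  (last char: '$')
  sorted[8] = egf$egcacbfec  (last char: 'c')
  sorted[9] = f$egcacbfeceg  (last char: 'g')
  sorted[10] = fecegf$egcacb  (last char: 'b')
  sorted[11] = gcacbfecegf$e  (last char: 'e')
  sorted[12] = gf$egcacbfece  (last char: 'e')
Last column: fccgaef$cgbee
Original string S is at sorted index 7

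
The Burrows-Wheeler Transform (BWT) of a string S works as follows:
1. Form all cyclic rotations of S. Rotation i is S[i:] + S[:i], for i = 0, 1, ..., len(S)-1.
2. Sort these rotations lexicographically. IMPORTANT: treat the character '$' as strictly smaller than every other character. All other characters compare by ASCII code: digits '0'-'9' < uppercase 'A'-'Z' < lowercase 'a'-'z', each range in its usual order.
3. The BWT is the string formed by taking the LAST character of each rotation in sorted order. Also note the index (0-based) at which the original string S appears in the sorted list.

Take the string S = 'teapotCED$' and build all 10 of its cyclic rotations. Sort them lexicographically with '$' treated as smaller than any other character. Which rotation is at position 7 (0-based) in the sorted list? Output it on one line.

Answer: potCED$tea

Derivation:
All 10 rotations (rotation i = S[i:]+S[:i]):
  rot[0] = teapotCED$
  rot[1] = eapotCED$t
  rot[2] = apotCED$te
  rot[3] = potCED$tea
  rot[4] = otCED$teap
  rot[5] = tCED$teapo
  rot[6] = CED$teapot
  rot[7] = ED$teapotC
  rot[8] = D$teapotCE
  rot[9] = $teapotCED
Sorted (with $ < everything):
  sorted[0] = $teapotCED
  sorted[1] = CED$teapot
  sorted[2] = D$teapotCE
  sorted[3] = ED$teapotC
  sorted[4] = apotCED$te
  sorted[5] = eapotCED$t
  sorted[6] = otCED$teap
  sorted[7] = potCED$tea
  sorted[8] = tCED$teapo
  sorted[9] = teapotCED$
sorted[7] = potCED$tea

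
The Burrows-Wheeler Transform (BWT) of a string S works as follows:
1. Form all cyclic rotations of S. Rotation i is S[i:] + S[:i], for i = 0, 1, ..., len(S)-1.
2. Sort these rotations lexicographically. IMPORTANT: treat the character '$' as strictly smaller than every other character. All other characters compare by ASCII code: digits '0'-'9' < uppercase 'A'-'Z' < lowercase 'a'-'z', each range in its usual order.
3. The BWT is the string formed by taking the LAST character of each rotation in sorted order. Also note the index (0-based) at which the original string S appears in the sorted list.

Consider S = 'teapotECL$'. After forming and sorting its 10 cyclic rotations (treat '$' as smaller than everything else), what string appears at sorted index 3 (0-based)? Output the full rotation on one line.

Answer: L$teapotEC

Derivation:
All 10 rotations (rotation i = S[i:]+S[:i]):
  rot[0] = teapotECL$
  rot[1] = eapotECL$t
  rot[2] = apotECL$te
  rot[3] = potECL$tea
  rot[4] = otECL$teap
  rot[5] = tECL$teapo
  rot[6] = ECL$teapot
  rot[7] = CL$teapotE
  rot[8] = L$teapotEC
  rot[9] = $teapotECL
Sorted (with $ < everything):
  sorted[0] = $teapotECL
  sorted[1] = CL$teapotE
  sorted[2] = ECL$teapot
  sorted[3] = L$teapotEC
  sorted[4] = apotECL$te
  sorted[5] = eapotECL$t
  sorted[6] = otECL$teap
  sorted[7] = potECL$tea
  sorted[8] = tECL$teapo
  sorted[9] = teapotECL$
sorted[3] = L$teapotEC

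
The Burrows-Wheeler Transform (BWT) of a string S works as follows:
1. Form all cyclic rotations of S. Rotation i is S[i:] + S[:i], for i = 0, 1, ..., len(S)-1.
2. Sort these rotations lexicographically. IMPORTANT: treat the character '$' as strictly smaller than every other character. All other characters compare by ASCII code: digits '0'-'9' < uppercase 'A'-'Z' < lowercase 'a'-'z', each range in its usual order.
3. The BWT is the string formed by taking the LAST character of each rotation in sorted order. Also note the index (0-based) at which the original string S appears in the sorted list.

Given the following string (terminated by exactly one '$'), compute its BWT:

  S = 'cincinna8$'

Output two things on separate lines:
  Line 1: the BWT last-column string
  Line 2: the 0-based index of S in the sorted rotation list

All 10 rotations (rotation i = S[i:]+S[:i]):
  rot[0] = cincinna8$
  rot[1] = incinna8$c
  rot[2] = ncinna8$ci
  rot[3] = cinna8$cin
  rot[4] = inna8$cinc
  rot[5] = nna8$cinci
  rot[6] = na8$cincin
  rot[7] = a8$cincinn
  rot[8] = 8$cincinna
  rot[9] = $cincinna8
Sorted (with $ < everything):
  sorted[0] = $cincinna8  (last char: '8')
  sorted[1] = 8$cincinna  (last char: 'a')
  sorted[2] = a8$cincinn  (last char: 'n')
  sorted[3] = cincinna8$  (last char: '$')
  sorted[4] = cinna8$cin  (last char: 'n')
  sorted[5] = incinna8$c  (last char: 'c')
  sorted[6] = inna8$cinc  (last char: 'c')
  sorted[7] = na8$cincin  (last char: 'n')
  sorted[8] = ncinna8$ci  (last char: 'i')
  sorted[9] = nna8$cinci  (last char: 'i')
Last column: 8an$nccnii
Original string S is at sorted index 3

Answer: 8an$nccnii
3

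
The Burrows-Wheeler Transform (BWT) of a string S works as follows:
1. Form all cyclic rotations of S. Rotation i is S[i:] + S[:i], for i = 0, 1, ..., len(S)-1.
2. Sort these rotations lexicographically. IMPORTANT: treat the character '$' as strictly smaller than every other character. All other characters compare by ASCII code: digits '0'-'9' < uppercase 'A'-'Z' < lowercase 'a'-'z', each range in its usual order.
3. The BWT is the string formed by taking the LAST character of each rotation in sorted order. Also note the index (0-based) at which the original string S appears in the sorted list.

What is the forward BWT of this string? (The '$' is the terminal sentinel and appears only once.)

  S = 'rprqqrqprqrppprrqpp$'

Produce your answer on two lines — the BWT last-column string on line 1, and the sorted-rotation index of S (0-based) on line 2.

All 20 rotations (rotation i = S[i:]+S[:i]):
  rot[0] = rprqqrqprqrppprrqpp$
  rot[1] = prqqrqprqrppprrqpp$r
  rot[2] = rqqrqprqrppprrqpp$rp
  rot[3] = qqrqprqrppprrqpp$rpr
  rot[4] = qrqprqrppprrqpp$rprq
  rot[5] = rqprqrppprrqpp$rprqq
  rot[6] = qprqrppprrqpp$rprqqr
  rot[7] = prqrppprrqpp$rprqqrq
  rot[8] = rqrppprrqpp$rprqqrqp
  rot[9] = qrppprrqpp$rprqqrqpr
  rot[10] = rppprrqpp$rprqqrqprq
  rot[11] = ppprrqpp$rprqqrqprqr
  rot[12] = pprrqpp$rprqqrqprqrp
  rot[13] = prrqpp$rprqqrqprqrpp
  rot[14] = rrqpp$rprqqrqprqrppp
  rot[15] = rqpp$rprqqrqprqrpppr
  rot[16] = qpp$rprqqrqprqrppprr
  rot[17] = pp$rprqqrqprqrppprrq
  rot[18] = p$rprqqrqprqrppprrqp
  rot[19] = $rprqqrqprqrppprrqpp
Sorted (with $ < everything):
  sorted[0] = $rprqqrqprqrppprrqpp  (last char: 'p')
  sorted[1] = p$rprqqrqprqrppprrqp  (last char: 'p')
  sorted[2] = pp$rprqqrqprqrppprrq  (last char: 'q')
  sorted[3] = ppprrqpp$rprqqrqprqr  (last char: 'r')
  sorted[4] = pprrqpp$rprqqrqprqrp  (last char: 'p')
  sorted[5] = prqqrqprqrppprrqpp$r  (last char: 'r')
  sorted[6] = prqrppprrqpp$rprqqrq  (last char: 'q')
  sorted[7] = prrqpp$rprqqrqprqrpp  (last char: 'p')
  sorted[8] = qpp$rprqqrqprqrppprr  (last char: 'r')
  sorted[9] = qprqrppprrqpp$rprqqr  (last char: 'r')
  sorted[10] = qqrqprqrppprrqpp$rpr  (last char: 'r')
  sorted[11] = qrppprrqpp$rprqqrqpr  (last char: 'r')
  sorted[12] = qrqprqrppprrqpp$rprq  (last char: 'q')
  sorted[13] = rppprrqpp$rprqqrqprq  (last char: 'q')
  sorted[14] = rprqqrqprqrppprrqpp$  (last char: '$')
  sorted[15] = rqpp$rprqqrqprqrpppr  (last char: 'r')
  sorted[16] = rqprqrppprrqpp$rprqq  (last char: 'q')
  sorted[17] = rqqrqprqrppprrqpp$rp  (last char: 'p')
  sorted[18] = rqrppprrqpp$rprqqrqp  (last char: 'p')
  sorted[19] = rrqpp$rprqqrqprqrppp  (last char: 'p')
Last column: ppqrprqprrrrqq$rqppp
Original string S is at sorted index 14

Answer: ppqrprqprrrrqq$rqppp
14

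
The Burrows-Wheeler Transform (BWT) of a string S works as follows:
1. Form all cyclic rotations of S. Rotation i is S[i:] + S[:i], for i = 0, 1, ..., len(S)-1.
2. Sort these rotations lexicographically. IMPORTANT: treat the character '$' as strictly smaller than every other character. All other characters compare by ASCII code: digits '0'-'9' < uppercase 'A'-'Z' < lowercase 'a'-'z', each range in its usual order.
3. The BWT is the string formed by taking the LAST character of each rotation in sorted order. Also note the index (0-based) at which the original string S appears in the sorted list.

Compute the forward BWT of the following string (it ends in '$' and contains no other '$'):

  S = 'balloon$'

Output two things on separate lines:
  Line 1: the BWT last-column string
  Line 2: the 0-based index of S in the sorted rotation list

All 8 rotations (rotation i = S[i:]+S[:i]):
  rot[0] = balloon$
  rot[1] = alloon$b
  rot[2] = lloon$ba
  rot[3] = loon$bal
  rot[4] = oon$ball
  rot[5] = on$ballo
  rot[6] = n$balloo
  rot[7] = $balloon
Sorted (with $ < everything):
  sorted[0] = $balloon  (last char: 'n')
  sorted[1] = alloon$b  (last char: 'b')
  sorted[2] = balloon$  (last char: '$')
  sorted[3] = lloon$ba  (last char: 'a')
  sorted[4] = loon$bal  (last char: 'l')
  sorted[5] = n$balloo  (last char: 'o')
  sorted[6] = on$ballo  (last char: 'o')
  sorted[7] = oon$ball  (last char: 'l')
Last column: nb$alool
Original string S is at sorted index 2

Answer: nb$alool
2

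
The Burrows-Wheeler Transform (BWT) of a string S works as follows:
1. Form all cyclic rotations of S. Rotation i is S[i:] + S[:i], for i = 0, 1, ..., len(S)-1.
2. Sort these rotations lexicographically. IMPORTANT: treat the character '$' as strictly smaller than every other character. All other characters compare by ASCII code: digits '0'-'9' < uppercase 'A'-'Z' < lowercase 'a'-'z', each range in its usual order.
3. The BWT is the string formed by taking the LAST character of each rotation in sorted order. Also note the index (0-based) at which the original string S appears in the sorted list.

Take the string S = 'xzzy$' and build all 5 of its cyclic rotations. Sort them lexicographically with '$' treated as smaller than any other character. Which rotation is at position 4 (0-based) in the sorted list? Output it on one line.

All 5 rotations (rotation i = S[i:]+S[:i]):
  rot[0] = xzzy$
  rot[1] = zzy$x
  rot[2] = zy$xz
  rot[3] = y$xzz
  rot[4] = $xzzy
Sorted (with $ < everything):
  sorted[0] = $xzzy
  sorted[1] = xzzy$
  sorted[2] = y$xzz
  sorted[3] = zy$xz
  sorted[4] = zzy$x
sorted[4] = zzy$x

Answer: zzy$x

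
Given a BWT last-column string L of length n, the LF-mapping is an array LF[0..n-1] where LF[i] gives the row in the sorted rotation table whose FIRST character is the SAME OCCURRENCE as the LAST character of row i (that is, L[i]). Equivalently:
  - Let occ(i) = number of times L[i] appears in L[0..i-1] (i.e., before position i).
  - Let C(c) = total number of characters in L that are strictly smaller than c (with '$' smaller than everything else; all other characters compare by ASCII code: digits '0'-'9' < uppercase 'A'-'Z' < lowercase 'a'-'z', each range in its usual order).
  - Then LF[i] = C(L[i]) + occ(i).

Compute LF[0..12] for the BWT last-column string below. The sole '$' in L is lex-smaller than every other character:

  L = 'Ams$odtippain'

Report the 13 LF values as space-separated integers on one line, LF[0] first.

Char counts: '$':1, 'A':1, 'a':1, 'd':1, 'i':2, 'm':1, 'n':1, 'o':1, 'p':2, 's':1, 't':1
C (first-col start): C('$')=0, C('A')=1, C('a')=2, C('d')=3, C('i')=4, C('m')=6, C('n')=7, C('o')=8, C('p')=9, C('s')=11, C('t')=12
L[0]='A': occ=0, LF[0]=C('A')+0=1+0=1
L[1]='m': occ=0, LF[1]=C('m')+0=6+0=6
L[2]='s': occ=0, LF[2]=C('s')+0=11+0=11
L[3]='$': occ=0, LF[3]=C('$')+0=0+0=0
L[4]='o': occ=0, LF[4]=C('o')+0=8+0=8
L[5]='d': occ=0, LF[5]=C('d')+0=3+0=3
L[6]='t': occ=0, LF[6]=C('t')+0=12+0=12
L[7]='i': occ=0, LF[7]=C('i')+0=4+0=4
L[8]='p': occ=0, LF[8]=C('p')+0=9+0=9
L[9]='p': occ=1, LF[9]=C('p')+1=9+1=10
L[10]='a': occ=0, LF[10]=C('a')+0=2+0=2
L[11]='i': occ=1, LF[11]=C('i')+1=4+1=5
L[12]='n': occ=0, LF[12]=C('n')+0=7+0=7

Answer: 1 6 11 0 8 3 12 4 9 10 2 5 7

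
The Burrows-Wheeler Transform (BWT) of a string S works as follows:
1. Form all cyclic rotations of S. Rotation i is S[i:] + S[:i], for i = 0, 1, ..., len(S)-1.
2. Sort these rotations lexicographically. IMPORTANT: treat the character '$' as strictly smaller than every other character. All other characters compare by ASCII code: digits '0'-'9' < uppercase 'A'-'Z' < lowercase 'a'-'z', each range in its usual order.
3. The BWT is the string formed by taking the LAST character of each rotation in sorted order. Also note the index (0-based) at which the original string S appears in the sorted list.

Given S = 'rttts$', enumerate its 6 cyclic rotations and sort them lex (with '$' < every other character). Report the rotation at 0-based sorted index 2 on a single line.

All 6 rotations (rotation i = S[i:]+S[:i]):
  rot[0] = rttts$
  rot[1] = ttts$r
  rot[2] = tts$rt
  rot[3] = ts$rtt
  rot[4] = s$rttt
  rot[5] = $rttts
Sorted (with $ < everything):
  sorted[0] = $rttts
  sorted[1] = rttts$
  sorted[2] = s$rttt
  sorted[3] = ts$rtt
  sorted[4] = tts$rt
  sorted[5] = ttts$r
sorted[2] = s$rttt

Answer: s$rttt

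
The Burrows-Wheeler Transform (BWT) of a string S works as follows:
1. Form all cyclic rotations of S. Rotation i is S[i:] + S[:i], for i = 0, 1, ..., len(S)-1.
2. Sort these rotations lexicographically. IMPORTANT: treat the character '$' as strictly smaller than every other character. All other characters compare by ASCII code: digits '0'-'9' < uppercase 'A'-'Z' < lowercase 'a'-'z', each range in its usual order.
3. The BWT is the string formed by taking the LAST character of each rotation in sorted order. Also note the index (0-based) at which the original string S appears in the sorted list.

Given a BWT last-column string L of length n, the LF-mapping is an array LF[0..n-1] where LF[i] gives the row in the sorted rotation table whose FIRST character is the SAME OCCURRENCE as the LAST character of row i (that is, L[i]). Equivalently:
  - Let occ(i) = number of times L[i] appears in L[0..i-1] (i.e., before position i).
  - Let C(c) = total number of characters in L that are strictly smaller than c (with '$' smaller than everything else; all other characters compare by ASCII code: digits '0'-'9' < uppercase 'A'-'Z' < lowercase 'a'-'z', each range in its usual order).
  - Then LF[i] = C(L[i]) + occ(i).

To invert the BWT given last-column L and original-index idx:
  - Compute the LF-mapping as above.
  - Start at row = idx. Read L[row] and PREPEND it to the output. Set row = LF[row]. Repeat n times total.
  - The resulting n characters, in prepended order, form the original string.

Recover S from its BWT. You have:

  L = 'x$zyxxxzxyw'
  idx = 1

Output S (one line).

Answer: wzyxxxxyzx$

Derivation:
LF mapping: 2 0 9 7 3 4 5 10 6 8 1
Walk LF starting at row 1, prepending L[row]:
  step 1: row=1, L[1]='$', prepend. Next row=LF[1]=0
  step 2: row=0, L[0]='x', prepend. Next row=LF[0]=2
  step 3: row=2, L[2]='z', prepend. Next row=LF[2]=9
  step 4: row=9, L[9]='y', prepend. Next row=LF[9]=8
  step 5: row=8, L[8]='x', prepend. Next row=LF[8]=6
  step 6: row=6, L[6]='x', prepend. Next row=LF[6]=5
  step 7: row=5, L[5]='x', prepend. Next row=LF[5]=4
  step 8: row=4, L[4]='x', prepend. Next row=LF[4]=3
  step 9: row=3, L[3]='y', prepend. Next row=LF[3]=7
  step 10: row=7, L[7]='z', prepend. Next row=LF[7]=10
  step 11: row=10, L[10]='w', prepend. Next row=LF[10]=1
Reversed output: wzyxxxxyzx$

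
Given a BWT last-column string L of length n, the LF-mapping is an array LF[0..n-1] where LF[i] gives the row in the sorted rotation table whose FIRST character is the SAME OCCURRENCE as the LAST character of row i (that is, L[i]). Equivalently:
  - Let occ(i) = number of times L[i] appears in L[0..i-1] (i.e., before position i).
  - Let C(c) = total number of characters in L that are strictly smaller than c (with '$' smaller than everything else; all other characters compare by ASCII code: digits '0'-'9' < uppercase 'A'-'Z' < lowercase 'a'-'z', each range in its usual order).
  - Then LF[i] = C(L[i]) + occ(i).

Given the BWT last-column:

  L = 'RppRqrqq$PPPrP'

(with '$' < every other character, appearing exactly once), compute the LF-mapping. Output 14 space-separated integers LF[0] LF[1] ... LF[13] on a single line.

Answer: 5 7 8 6 9 12 10 11 0 1 2 3 13 4

Derivation:
Char counts: '$':1, 'P':4, 'R':2, 'p':2, 'q':3, 'r':2
C (first-col start): C('$')=0, C('P')=1, C('R')=5, C('p')=7, C('q')=9, C('r')=12
L[0]='R': occ=0, LF[0]=C('R')+0=5+0=5
L[1]='p': occ=0, LF[1]=C('p')+0=7+0=7
L[2]='p': occ=1, LF[2]=C('p')+1=7+1=8
L[3]='R': occ=1, LF[3]=C('R')+1=5+1=6
L[4]='q': occ=0, LF[4]=C('q')+0=9+0=9
L[5]='r': occ=0, LF[5]=C('r')+0=12+0=12
L[6]='q': occ=1, LF[6]=C('q')+1=9+1=10
L[7]='q': occ=2, LF[7]=C('q')+2=9+2=11
L[8]='$': occ=0, LF[8]=C('$')+0=0+0=0
L[9]='P': occ=0, LF[9]=C('P')+0=1+0=1
L[10]='P': occ=1, LF[10]=C('P')+1=1+1=2
L[11]='P': occ=2, LF[11]=C('P')+2=1+2=3
L[12]='r': occ=1, LF[12]=C('r')+1=12+1=13
L[13]='P': occ=3, LF[13]=C('P')+3=1+3=4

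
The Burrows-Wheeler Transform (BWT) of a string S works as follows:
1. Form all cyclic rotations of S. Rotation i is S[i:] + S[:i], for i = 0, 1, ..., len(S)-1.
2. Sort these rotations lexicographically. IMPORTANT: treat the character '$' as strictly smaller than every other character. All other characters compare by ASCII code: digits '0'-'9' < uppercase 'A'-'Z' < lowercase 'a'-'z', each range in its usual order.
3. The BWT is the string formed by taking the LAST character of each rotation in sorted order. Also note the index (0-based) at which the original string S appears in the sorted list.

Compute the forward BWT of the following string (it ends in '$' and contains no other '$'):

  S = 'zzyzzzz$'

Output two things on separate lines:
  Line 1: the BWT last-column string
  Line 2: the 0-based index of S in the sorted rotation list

All 8 rotations (rotation i = S[i:]+S[:i]):
  rot[0] = zzyzzzz$
  rot[1] = zyzzzz$z
  rot[2] = yzzzz$zz
  rot[3] = zzzz$zzy
  rot[4] = zzz$zzyz
  rot[5] = zz$zzyzz
  rot[6] = z$zzyzzz
  rot[7] = $zzyzzzz
Sorted (with $ < everything):
  sorted[0] = $zzyzzzz  (last char: 'z')
  sorted[1] = yzzzz$zz  (last char: 'z')
  sorted[2] = z$zzyzzz  (last char: 'z')
  sorted[3] = zyzzzz$z  (last char: 'z')
  sorted[4] = zz$zzyzz  (last char: 'z')
  sorted[5] = zzyzzzz$  (last char: '$')
  sorted[6] = zzz$zzyz  (last char: 'z')
  sorted[7] = zzzz$zzy  (last char: 'y')
Last column: zzzzz$zy
Original string S is at sorted index 5

Answer: zzzzz$zy
5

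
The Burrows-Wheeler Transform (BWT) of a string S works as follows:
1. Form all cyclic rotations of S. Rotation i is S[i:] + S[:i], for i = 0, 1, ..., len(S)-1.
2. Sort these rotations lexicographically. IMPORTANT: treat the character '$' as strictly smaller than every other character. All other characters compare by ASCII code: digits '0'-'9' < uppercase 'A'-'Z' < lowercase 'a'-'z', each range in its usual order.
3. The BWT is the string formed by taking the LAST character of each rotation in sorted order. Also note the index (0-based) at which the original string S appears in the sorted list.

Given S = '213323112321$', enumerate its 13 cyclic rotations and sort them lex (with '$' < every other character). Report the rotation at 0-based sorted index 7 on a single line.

All 13 rotations (rotation i = S[i:]+S[:i]):
  rot[0] = 213323112321$
  rot[1] = 13323112321$2
  rot[2] = 3323112321$21
  rot[3] = 323112321$213
  rot[4] = 23112321$2133
  rot[5] = 3112321$21332
  rot[6] = 112321$213323
  rot[7] = 12321$2133231
  rot[8] = 2321$21332311
  rot[9] = 321$213323112
  rot[10] = 21$2133231123
  rot[11] = 1$21332311232
  rot[12] = $213323112321
Sorted (with $ < everything):
  sorted[0] = $213323112321
  sorted[1] = 1$21332311232
  sorted[2] = 112321$213323
  sorted[3] = 12321$2133231
  sorted[4] = 13323112321$2
  sorted[5] = 21$2133231123
  sorted[6] = 213323112321$
  sorted[7] = 23112321$2133
  sorted[8] = 2321$21332311
  sorted[9] = 3112321$21332
  sorted[10] = 321$213323112
  sorted[11] = 323112321$213
  sorted[12] = 3323112321$21
sorted[7] = 23112321$2133

Answer: 23112321$2133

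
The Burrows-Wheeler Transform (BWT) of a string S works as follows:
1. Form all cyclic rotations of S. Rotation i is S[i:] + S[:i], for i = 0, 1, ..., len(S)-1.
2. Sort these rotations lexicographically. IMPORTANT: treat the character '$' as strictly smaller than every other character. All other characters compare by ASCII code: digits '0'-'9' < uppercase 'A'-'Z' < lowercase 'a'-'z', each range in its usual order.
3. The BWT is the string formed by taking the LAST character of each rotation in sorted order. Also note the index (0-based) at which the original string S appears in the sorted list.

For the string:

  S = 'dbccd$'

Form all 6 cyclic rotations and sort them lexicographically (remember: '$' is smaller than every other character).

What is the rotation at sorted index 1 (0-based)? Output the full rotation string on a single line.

All 6 rotations (rotation i = S[i:]+S[:i]):
  rot[0] = dbccd$
  rot[1] = bccd$d
  rot[2] = ccd$db
  rot[3] = cd$dbc
  rot[4] = d$dbcc
  rot[5] = $dbccd
Sorted (with $ < everything):
  sorted[0] = $dbccd
  sorted[1] = bccd$d
  sorted[2] = ccd$db
  sorted[3] = cd$dbc
  sorted[4] = d$dbcc
  sorted[5] = dbccd$
sorted[1] = bccd$d

Answer: bccd$d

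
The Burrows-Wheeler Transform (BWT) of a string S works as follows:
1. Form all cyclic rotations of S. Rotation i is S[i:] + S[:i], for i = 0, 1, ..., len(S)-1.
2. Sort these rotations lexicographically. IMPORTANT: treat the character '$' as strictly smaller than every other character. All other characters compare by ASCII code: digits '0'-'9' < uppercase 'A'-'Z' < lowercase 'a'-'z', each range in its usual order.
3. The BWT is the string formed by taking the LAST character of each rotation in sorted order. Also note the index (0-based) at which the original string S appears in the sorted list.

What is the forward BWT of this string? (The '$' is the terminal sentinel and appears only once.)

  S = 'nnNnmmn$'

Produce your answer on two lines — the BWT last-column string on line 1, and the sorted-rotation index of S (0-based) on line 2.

Answer: nnnmmnN$
7

Derivation:
All 8 rotations (rotation i = S[i:]+S[:i]):
  rot[0] = nnNnmmn$
  rot[1] = nNnmmn$n
  rot[2] = Nnmmn$nn
  rot[3] = nmmn$nnN
  rot[4] = mmn$nnNn
  rot[5] = mn$nnNnm
  rot[6] = n$nnNnmm
  rot[7] = $nnNnmmn
Sorted (with $ < everything):
  sorted[0] = $nnNnmmn  (last char: 'n')
  sorted[1] = Nnmmn$nn  (last char: 'n')
  sorted[2] = mmn$nnNn  (last char: 'n')
  sorted[3] = mn$nnNnm  (last char: 'm')
  sorted[4] = n$nnNnmm  (last char: 'm')
  sorted[5] = nNnmmn$n  (last char: 'n')
  sorted[6] = nmmn$nnN  (last char: 'N')
  sorted[7] = nnNnmmn$  (last char: '$')
Last column: nnnmmnN$
Original string S is at sorted index 7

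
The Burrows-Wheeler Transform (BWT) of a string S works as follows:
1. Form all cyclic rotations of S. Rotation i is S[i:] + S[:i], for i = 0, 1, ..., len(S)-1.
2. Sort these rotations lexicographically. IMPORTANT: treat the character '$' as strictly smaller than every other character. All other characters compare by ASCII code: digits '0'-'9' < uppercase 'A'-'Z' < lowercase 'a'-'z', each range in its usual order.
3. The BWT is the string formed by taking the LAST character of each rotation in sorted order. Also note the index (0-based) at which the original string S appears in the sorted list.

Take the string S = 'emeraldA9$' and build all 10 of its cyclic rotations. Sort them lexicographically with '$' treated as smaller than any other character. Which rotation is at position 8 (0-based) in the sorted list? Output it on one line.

All 10 rotations (rotation i = S[i:]+S[:i]):
  rot[0] = emeraldA9$
  rot[1] = meraldA9$e
  rot[2] = eraldA9$em
  rot[3] = raldA9$eme
  rot[4] = aldA9$emer
  rot[5] = ldA9$emera
  rot[6] = dA9$emeral
  rot[7] = A9$emerald
  rot[8] = 9$emeraldA
  rot[9] = $emeraldA9
Sorted (with $ < everything):
  sorted[0] = $emeraldA9
  sorted[1] = 9$emeraldA
  sorted[2] = A9$emerald
  sorted[3] = aldA9$emer
  sorted[4] = dA9$emeral
  sorted[5] = emeraldA9$
  sorted[6] = eraldA9$em
  sorted[7] = ldA9$emera
  sorted[8] = meraldA9$e
  sorted[9] = raldA9$eme
sorted[8] = meraldA9$e

Answer: meraldA9$e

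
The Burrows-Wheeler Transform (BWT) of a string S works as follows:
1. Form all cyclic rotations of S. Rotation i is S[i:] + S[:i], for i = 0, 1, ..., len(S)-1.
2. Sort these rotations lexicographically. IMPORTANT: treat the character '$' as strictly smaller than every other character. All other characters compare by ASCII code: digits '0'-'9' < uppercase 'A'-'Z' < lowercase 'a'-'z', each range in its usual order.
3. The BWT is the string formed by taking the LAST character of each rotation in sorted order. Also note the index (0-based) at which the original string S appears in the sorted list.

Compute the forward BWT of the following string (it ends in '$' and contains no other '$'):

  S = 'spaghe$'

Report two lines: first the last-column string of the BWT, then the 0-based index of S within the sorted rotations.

All 7 rotations (rotation i = S[i:]+S[:i]):
  rot[0] = spaghe$
  rot[1] = paghe$s
  rot[2] = aghe$sp
  rot[3] = ghe$spa
  rot[4] = he$spag
  rot[5] = e$spagh
  rot[6] = $spaghe
Sorted (with $ < everything):
  sorted[0] = $spaghe  (last char: 'e')
  sorted[1] = aghe$sp  (last char: 'p')
  sorted[2] = e$spagh  (last char: 'h')
  sorted[3] = ghe$spa  (last char: 'a')
  sorted[4] = he$spag  (last char: 'g')
  sorted[5] = paghe$s  (last char: 's')
  sorted[6] = spaghe$  (last char: '$')
Last column: ephags$
Original string S is at sorted index 6

Answer: ephags$
6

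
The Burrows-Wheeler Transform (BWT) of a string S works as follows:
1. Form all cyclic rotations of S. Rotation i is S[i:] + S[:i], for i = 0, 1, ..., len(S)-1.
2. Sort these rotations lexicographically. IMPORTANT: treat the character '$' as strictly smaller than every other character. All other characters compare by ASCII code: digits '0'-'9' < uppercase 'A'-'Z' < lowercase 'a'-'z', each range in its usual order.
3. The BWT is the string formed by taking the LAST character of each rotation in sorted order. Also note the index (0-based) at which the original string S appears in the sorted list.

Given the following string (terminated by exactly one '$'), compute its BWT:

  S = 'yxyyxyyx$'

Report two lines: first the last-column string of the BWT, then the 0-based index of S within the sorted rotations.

Answer: xyyyyy$xx
6

Derivation:
All 9 rotations (rotation i = S[i:]+S[:i]):
  rot[0] = yxyyxyyx$
  rot[1] = xyyxyyx$y
  rot[2] = yyxyyx$yx
  rot[3] = yxyyx$yxy
  rot[4] = xyyx$yxyy
  rot[5] = yyx$yxyyx
  rot[6] = yx$yxyyxy
  rot[7] = x$yxyyxyy
  rot[8] = $yxyyxyyx
Sorted (with $ < everything):
  sorted[0] = $yxyyxyyx  (last char: 'x')
  sorted[1] = x$yxyyxyy  (last char: 'y')
  sorted[2] = xyyx$yxyy  (last char: 'y')
  sorted[3] = xyyxyyx$y  (last char: 'y')
  sorted[4] = yx$yxyyxy  (last char: 'y')
  sorted[5] = yxyyx$yxy  (last char: 'y')
  sorted[6] = yxyyxyyx$  (last char: '$')
  sorted[7] = yyx$yxyyx  (last char: 'x')
  sorted[8] = yyxyyx$yx  (last char: 'x')
Last column: xyyyyy$xx
Original string S is at sorted index 6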